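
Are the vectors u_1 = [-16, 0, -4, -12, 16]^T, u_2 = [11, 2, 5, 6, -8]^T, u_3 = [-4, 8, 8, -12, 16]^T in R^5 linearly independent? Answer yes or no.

no

Form the matrix with these vectors as rows and row reduce.
R2 ← R2 + (11/16)·R1: [0, 2, 9/4, -9/4, 3]
R3 ← R3 − (1/4)·R1: [0, 8, 9, -9, 12]
R3 ← R3 − (4)·R2: [0, 0, 0, 0, 0]
2 nonzero rows, so the 3 vectors span a space of dimension 2.
Since 2 < 3, the vectors are linearly dependent.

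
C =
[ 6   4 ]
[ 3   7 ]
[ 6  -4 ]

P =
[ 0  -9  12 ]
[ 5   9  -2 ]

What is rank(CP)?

First compute CP:
[[ 20, -18,  64],
 [ 35,  36,  22],
 [-20, -90,  80]]
Now row reduce the product.
R2 ← R2 − (7/4)·R1: [0, 135/2, -90]
R3 ← R3 + R1: [0, -108, 144]
R3 ← R3 + (8/5)·R2: [0, 0, 0]
2 nonzero rows, so rank(CP) = 2.

2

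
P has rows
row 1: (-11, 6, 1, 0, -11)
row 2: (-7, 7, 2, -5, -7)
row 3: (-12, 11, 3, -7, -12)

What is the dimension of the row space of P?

Row reduce to echelon form.
R2 ← R2 − (7/11)·R1: [0, 35/11, 15/11, -5, 0]
R3 ← R3 − (12/11)·R1: [0, 49/11, 21/11, -7, 0]
R3 ← R3 − (7/5)·R2: [0, 0, 0, 0, 0]
Echelon form has 2 nonzero rows, so rank(P) = 2.
The row space has dimension equal to the rank: 2.

2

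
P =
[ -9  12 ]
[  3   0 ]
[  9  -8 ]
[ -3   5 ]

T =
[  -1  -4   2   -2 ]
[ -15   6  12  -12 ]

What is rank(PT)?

First compute PT:
[[-171, 108, 126, -126],
 [ -3, -12,   6,  -6],
 [111, -84, -78,  78],
 [-72,  42,  54, -54]]
Now row reduce the product.
R2 ← R2 − (1/57)·R1: [0, -264/19, 72/19, -72/19]
R3 ← R3 + (37/57)·R1: [0, -264/19, 72/19, -72/19]
R4 ← R4 − (8/19)·R1: [0, -66/19, 18/19, -18/19]
R3 ← R3 − R2: [0, 0, 0, 0]
R4 ← R4 − (1/4)·R2: [0, 0, 0, 0]
2 nonzero rows, so rank(PT) = 2.

2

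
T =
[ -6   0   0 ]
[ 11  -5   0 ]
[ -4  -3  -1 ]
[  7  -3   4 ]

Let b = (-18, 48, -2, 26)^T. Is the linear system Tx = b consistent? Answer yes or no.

yes

Row reduce the augmented matrix [T | b].
R2 ← R2 + (11/6)·R1: [0, -5, 0, 15]
R3 ← R3 − (2/3)·R1: [0, -3, -1, 10]
R4 ← R4 + (7/6)·R1: [0, -3, 4, 5]
R3 ← R3 − (3/5)·R2: [0, 0, -1, 1]
R4 ← R4 − (3/5)·R2: [0, 0, 4, -4]
R4 ← R4 + (4)·R3: [0, 0, 0, 0]
The echelon form has 3 nonzero rows, and every pivot lies in the first 3 columns, so rank(T) = rank([T|b]) = 3.
The system is consistent.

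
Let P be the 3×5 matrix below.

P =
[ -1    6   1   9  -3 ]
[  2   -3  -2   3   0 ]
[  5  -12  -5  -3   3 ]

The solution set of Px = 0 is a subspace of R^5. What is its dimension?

3

Row reduce to echelon form.
R2 ← R2 + (2)·R1: [0, 9, 0, 21, -6]
R3 ← R3 + (5)·R1: [0, 18, 0, 42, -12]
R3 ← R3 − (2)·R2: [0, 0, 0, 0, 0]
2 nonzero rows, so rank(P) = 2.
P has 5 columns; by rank–nullity, nullity = 5 − 2 = 3.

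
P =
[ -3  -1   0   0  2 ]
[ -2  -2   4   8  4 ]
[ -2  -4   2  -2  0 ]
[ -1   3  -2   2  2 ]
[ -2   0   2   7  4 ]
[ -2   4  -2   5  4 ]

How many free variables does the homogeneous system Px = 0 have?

2

Row reduce to echelon form.
R2 ← R2 − (2/3)·R1: [0, -4/3, 4, 8, 8/3]
R3 ← R3 − (2/3)·R1: [0, -10/3, 2, -2, -4/3]
R4 ← R4 − (1/3)·R1: [0, 10/3, -2, 2, 4/3]
R5 ← R5 − (2/3)·R1: [0, 2/3, 2, 7, 8/3]
R6 ← R6 − (2/3)·R1: [0, 14/3, -2, 5, 8/3]
R3 ← R3 − (5/2)·R2: [0, 0, -8, -22, -8]
R4 ← R4 + (5/2)·R2: [0, 0, 8, 22, 8]
R5 ← R5 + (1/2)·R2: [0, 0, 4, 11, 4]
R6 ← R6 + (7/2)·R2: [0, 0, 12, 33, 12]
R4 ← R4 + R3: [0, 0, 0, 0, 0]
R5 ← R5 + (1/2)·R3: [0, 0, 0, 0, 0]
R6 ← R6 + (3/2)·R3: [0, 0, 0, 0, 0]
3 nonzero rows, so rank(P) = 3.
P has 5 columns; by rank–nullity, nullity = 5 − 3 = 2.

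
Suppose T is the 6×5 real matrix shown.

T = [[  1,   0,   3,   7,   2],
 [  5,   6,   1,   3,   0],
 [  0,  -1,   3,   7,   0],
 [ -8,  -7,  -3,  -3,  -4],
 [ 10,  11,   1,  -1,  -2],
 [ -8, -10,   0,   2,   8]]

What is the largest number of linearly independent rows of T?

Row reduce to echelon form.
R2 ← R2 − (5)·R1: [0, 6, -14, -32, -10]
R4 ← R4 + (8)·R1: [0, -7, 21, 53, 12]
R5 ← R5 − (10)·R1: [0, 11, -29, -71, -22]
R6 ← R6 + (8)·R1: [0, -10, 24, 58, 24]
R3 ← R3 + (1/6)·R2: [0, 0, 2/3, 5/3, -5/3]
R4 ← R4 + (7/6)·R2: [0, 0, 14/3, 47/3, 1/3]
R5 ← R5 − (11/6)·R2: [0, 0, -10/3, -37/3, -11/3]
R6 ← R6 + (5/3)·R2: [0, 0, 2/3, 14/3, 22/3]
R4 ← R4 − (7)·R3: [0, 0, 0, 4, 12]
R5 ← R5 + (5)·R3: [0, 0, 0, -4, -12]
R6 ← R6 − R3: [0, 0, 0, 3, 9]
R5 ← R5 + R4: [0, 0, 0, 0, 0]
R6 ← R6 − (3/4)·R4: [0, 0, 0, 0, 0]
Echelon form has 4 nonzero rows, so rank(T) = 4.
The rank gives the maximum number of linearly independent rows: 4.

4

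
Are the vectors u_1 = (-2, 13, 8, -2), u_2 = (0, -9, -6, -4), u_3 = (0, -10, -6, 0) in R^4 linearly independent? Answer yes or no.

Form the matrix with these vectors as rows and row reduce.
R3 ← R3 − (10/9)·R2: [0, 0, 2/3, 40/9]
3 nonzero rows, so the 3 vectors span a space of dimension 3.
Since 3 = 3, the vectors are linearly independent.

yes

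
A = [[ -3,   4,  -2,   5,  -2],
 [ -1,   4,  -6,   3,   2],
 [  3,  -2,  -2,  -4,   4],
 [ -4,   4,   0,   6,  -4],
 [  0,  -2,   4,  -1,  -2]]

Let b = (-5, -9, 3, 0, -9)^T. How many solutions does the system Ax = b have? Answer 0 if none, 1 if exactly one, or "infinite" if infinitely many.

Row reduce the augmented matrix [A | b].
R2 ← R2 − (1/3)·R1: [0, 8/3, -16/3, 4/3, 8/3, -22/3]
R3 ← R3 + R1: [0, 2, -4, 1, 2, -2]
R4 ← R4 − (4/3)·R1: [0, -4/3, 8/3, -2/3, -4/3, 20/3]
R3 ← R3 − (3/4)·R2: [0, 0, 0, 0, 0, 7/2]
R4 ← R4 + (1/2)·R2: [0, 0, 0, 0, 0, 3]
R5 ← R5 + (3/4)·R2: [0, 0, 0, 0, 0, -29/2]
R4 ← R4 − (6/7)·R3: [0, 0, 0, 0, 0, 0]
R5 ← R5 + (29/7)·R3: [0, 0, 0, 0, 0, 0]
The echelon form has 3 nonzero rows; the last pivot sits in the augmented column, so rank(A) = 2 but rank([A|b]) = 3.
Since the ranks differ, the system is inconsistent.
It has no solutions.

0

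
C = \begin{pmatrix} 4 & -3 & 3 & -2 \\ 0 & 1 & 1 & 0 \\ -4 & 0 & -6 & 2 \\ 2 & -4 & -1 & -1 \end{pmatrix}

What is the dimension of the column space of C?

Row reduce to echelon form.
R3 ← R3 + R1: [0, -3, -3, 0]
R4 ← R4 − (1/2)·R1: [0, -5/2, -5/2, 0]
R3 ← R3 + (3)·R2: [0, 0, 0, 0]
R4 ← R4 + (5/2)·R2: [0, 0, 0, 0]
Echelon form has 2 nonzero rows, so rank(C) = 2.
The column space has dimension equal to the rank: 2.

2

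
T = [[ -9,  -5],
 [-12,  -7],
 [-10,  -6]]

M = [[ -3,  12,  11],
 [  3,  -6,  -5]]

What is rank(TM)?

2

First compute TM:
[[ 12, -78, -74],
 [ 15, -102, -97],
 [ 12, -84, -80]]
Now row reduce the product.
R2 ← R2 − (5/4)·R1: [0, -9/2, -9/2]
R3 ← R3 − R1: [0, -6, -6]
R3 ← R3 − (4/3)·R2: [0, 0, 0]
2 nonzero rows, so rank(TM) = 2.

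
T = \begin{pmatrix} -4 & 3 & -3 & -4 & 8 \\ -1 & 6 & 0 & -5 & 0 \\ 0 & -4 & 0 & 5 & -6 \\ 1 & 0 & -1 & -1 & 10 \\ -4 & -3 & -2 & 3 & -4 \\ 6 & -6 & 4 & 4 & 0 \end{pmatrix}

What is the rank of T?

Row reduce to echelon form.
R2 ← R2 − (1/4)·R1: [0, 21/4, 3/4, -4, -2]
R4 ← R4 + (1/4)·R1: [0, 3/4, -7/4, -2, 12]
R5 ← R5 − R1: [0, -6, 1, 7, -12]
R6 ← R6 + (3/2)·R1: [0, -3/2, -1/2, -2, 12]
R3 ← R3 + (16/21)·R2: [0, 0, 4/7, 41/21, -158/21]
R4 ← R4 − (1/7)·R2: [0, 0, -13/7, -10/7, 86/7]
R5 ← R5 + (8/7)·R2: [0, 0, 13/7, 17/7, -100/7]
R6 ← R6 + (2/7)·R2: [0, 0, -2/7, -22/7, 80/7]
R4 ← R4 + (13/4)·R3: [0, 0, 0, 59/12, -73/6]
R5 ← R5 − (13/4)·R3: [0, 0, 0, -47/12, 61/6]
R6 ← R6 + (1/2)·R3: [0, 0, 0, -13/6, 23/3]
R5 ← R5 + (47/59)·R4: [0, 0, 0, 0, 28/59]
R6 ← R6 + (26/59)·R4: [0, 0, 0, 0, 136/59]
R6 ← R6 − (34/7)·R5: [0, 0, 0, 0, 0]
Echelon form has 5 nonzero rows, so rank(T) = 5.

5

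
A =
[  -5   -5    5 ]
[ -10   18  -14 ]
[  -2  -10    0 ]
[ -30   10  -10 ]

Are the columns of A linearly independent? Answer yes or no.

yes

Row reduce A to echelon form.
R2 ← R2 − (2)·R1: [0, 28, -24]
R3 ← R3 − (2/5)·R1: [0, -8, -2]
R4 ← R4 − (6)·R1: [0, 40, -40]
R3 ← R3 + (2/7)·R2: [0, 0, -62/7]
R4 ← R4 − (10/7)·R2: [0, 0, -40/7]
R4 ← R4 − (20/31)·R3: [0, 0, 0]
3 pivots among 3 columns.
Every column is a pivot column, so the columns are linearly independent.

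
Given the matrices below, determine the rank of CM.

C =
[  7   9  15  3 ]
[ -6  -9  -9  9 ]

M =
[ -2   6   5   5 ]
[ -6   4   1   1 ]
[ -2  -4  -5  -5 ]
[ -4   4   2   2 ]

First compute CM:
[[-110,  30, -25, -25],
 [ 48,   0,  24,  24]]
Now row reduce the product.
R2 ← R2 + (24/55)·R1: [0, 144/11, 144/11, 144/11]
2 nonzero rows, so rank(CM) = 2.

2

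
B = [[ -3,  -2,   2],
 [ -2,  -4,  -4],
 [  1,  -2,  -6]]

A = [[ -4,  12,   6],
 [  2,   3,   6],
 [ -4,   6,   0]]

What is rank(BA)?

First compute BA:
[[  0, -30, -30],
 [ 16, -60, -36],
 [ 16, -30,  -6]]
Now row reduce the product.
Swap R1 ↔ R2
R3 ← R3 − R1: [0, 30, 30]
R3 ← R3 + R2: [0, 0, 0]
2 nonzero rows, so rank(BA) = 2.

2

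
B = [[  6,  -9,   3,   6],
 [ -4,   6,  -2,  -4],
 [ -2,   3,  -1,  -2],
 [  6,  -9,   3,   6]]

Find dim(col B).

Row reduce to echelon form.
R2 ← R2 + (2/3)·R1: [0, 0, 0, 0]
R3 ← R3 + (1/3)·R1: [0, 0, 0, 0]
R4 ← R4 − R1: [0, 0, 0, 0]
Echelon form has 1 nonzero row, so rank(B) = 1.
The column space has dimension equal to the rank: 1.

1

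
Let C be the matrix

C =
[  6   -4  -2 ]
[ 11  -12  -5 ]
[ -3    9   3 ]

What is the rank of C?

2

Row reduce to echelon form.
R2 ← R2 − (11/6)·R1: [0, -14/3, -4/3]
R3 ← R3 + (1/2)·R1: [0, 7, 2]
R3 ← R3 + (3/2)·R2: [0, 0, 0]
Echelon form has 2 nonzero rows, so rank(C) = 2.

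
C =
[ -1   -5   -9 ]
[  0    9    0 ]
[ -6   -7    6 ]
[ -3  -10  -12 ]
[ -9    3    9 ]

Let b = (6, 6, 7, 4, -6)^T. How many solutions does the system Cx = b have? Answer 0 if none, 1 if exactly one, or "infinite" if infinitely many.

0

Row reduce the augmented matrix [C | b].
R3 ← R3 − (6)·R1: [0, 23, 60, -29]
R4 ← R4 − (3)·R1: [0, 5, 15, -14]
R5 ← R5 − (9)·R1: [0, 48, 90, -60]
R3 ← R3 − (23/9)·R2: [0, 0, 60, -133/3]
R4 ← R4 − (5/9)·R2: [0, 0, 15, -52/3]
R5 ← R5 − (16/3)·R2: [0, 0, 90, -92]
R4 ← R4 − (1/4)·R3: [0, 0, 0, -25/4]
R5 ← R5 − (3/2)·R3: [0, 0, 0, -51/2]
R5 ← R5 − (102/25)·R4: [0, 0, 0, 0]
The echelon form has 4 nonzero rows; the last pivot sits in the augmented column, so rank(C) = 3 but rank([C|b]) = 4.
Since the ranks differ, the system is inconsistent.
It has no solutions.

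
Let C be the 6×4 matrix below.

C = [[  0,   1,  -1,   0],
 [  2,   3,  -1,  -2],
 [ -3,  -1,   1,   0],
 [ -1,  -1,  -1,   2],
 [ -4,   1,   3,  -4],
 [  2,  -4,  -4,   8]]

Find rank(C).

3

Row reduce to echelon form.
Swap R1 ↔ R2
R3 ← R3 + (3/2)·R1: [0, 7/2, -1/2, -3]
R4 ← R4 + (1/2)·R1: [0, 1/2, -3/2, 1]
R5 ← R5 + (2)·R1: [0, 7, 1, -8]
R6 ← R6 − R1: [0, -7, -3, 10]
R3 ← R3 − (7/2)·R2: [0, 0, 3, -3]
R4 ← R4 − (1/2)·R2: [0, 0, -1, 1]
R5 ← R5 − (7)·R2: [0, 0, 8, -8]
R6 ← R6 + (7)·R2: [0, 0, -10, 10]
R4 ← R4 + (1/3)·R3: [0, 0, 0, 0]
R5 ← R5 − (8/3)·R3: [0, 0, 0, 0]
R6 ← R6 + (10/3)·R3: [0, 0, 0, 0]
Echelon form has 3 nonzero rows, so rank(C) = 3.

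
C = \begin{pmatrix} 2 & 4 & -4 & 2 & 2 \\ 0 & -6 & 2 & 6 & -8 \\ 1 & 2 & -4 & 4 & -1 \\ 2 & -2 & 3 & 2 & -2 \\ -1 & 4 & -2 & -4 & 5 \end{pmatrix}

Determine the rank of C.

4

Row reduce to echelon form.
R3 ← R3 − (1/2)·R1: [0, 0, -2, 3, -2]
R4 ← R4 − R1: [0, -6, 7, 0, -4]
R5 ← R5 + (1/2)·R1: [0, 6, -4, -3, 6]
R4 ← R4 − R2: [0, 0, 5, -6, 4]
R5 ← R5 + R2: [0, 0, -2, 3, -2]
R4 ← R4 + (5/2)·R3: [0, 0, 0, 3/2, -1]
R5 ← R5 − R3: [0, 0, 0, 0, 0]
Echelon form has 4 nonzero rows, so rank(C) = 4.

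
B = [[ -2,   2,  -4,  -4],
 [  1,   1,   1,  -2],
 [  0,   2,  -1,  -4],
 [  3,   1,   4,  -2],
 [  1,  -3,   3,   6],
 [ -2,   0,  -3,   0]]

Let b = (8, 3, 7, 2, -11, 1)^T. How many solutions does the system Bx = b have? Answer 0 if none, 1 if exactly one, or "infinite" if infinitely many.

infinite

Row reduce the augmented matrix [B | b].
R2 ← R2 + (1/2)·R1: [0, 2, -1, -4, 7]
R4 ← R4 + (3/2)·R1: [0, 4, -2, -8, 14]
R5 ← R5 + (1/2)·R1: [0, -2, 1, 4, -7]
R6 ← R6 − R1: [0, -2, 1, 4, -7]
R3 ← R3 − R2: [0, 0, 0, 0, 0]
R4 ← R4 − (2)·R2: [0, 0, 0, 0, 0]
R5 ← R5 + R2: [0, 0, 0, 0, 0]
R6 ← R6 + R2: [0, 0, 0, 0, 0]
The echelon form has 2 nonzero rows, and every pivot lies in the first 4 columns, so rank(B) = rank([B|b]) = 2.
The system is consistent.
rank = 2 < 4 unknowns, so there are infinitely many solutions.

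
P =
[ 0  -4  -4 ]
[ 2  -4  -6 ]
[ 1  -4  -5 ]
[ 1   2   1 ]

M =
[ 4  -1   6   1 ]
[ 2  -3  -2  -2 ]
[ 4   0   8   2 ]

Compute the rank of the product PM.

First compute PM:
[[-24,  12, -24,   0],
 [-24,  10, -28,  -2],
 [-24,  11, -26,  -1],
 [ 12,  -7,  10,  -1]]
Now row reduce the product.
R2 ← R2 − R1: [0, -2, -4, -2]
R3 ← R3 − R1: [0, -1, -2, -1]
R4 ← R4 + (1/2)·R1: [0, -1, -2, -1]
R3 ← R3 − (1/2)·R2: [0, 0, 0, 0]
R4 ← R4 − (1/2)·R2: [0, 0, 0, 0]
2 nonzero rows, so rank(PM) = 2.

2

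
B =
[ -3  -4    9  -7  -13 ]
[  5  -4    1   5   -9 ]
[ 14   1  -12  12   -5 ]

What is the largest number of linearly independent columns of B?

3

Row reduce to echelon form.
R2 ← R2 + (5/3)·R1: [0, -32/3, 16, -20/3, -92/3]
R3 ← R3 + (14/3)·R1: [0, -53/3, 30, -62/3, -197/3]
R3 ← R3 − (53/32)·R2: [0, 0, 7/2, -77/8, -119/8]
Echelon form has 3 nonzero rows, so rank(B) = 3.
The rank gives the maximum number of linearly independent columns: 3.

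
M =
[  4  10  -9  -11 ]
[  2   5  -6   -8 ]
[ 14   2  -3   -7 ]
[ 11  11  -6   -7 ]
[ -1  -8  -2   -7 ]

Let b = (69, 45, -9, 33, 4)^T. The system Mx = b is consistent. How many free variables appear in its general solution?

Row reduce the augmented matrix [M | b].
R2 ← R2 − (1/2)·R1: [0, 0, -3/2, -5/2, 21/2]
R3 ← R3 − (7/2)·R1: [0, -33, 57/2, 63/2, -501/2]
R4 ← R4 − (11/4)·R1: [0, -33/2, 75/4, 93/4, -627/4]
R5 ← R5 + (1/4)·R1: [0, -11/2, -17/4, -39/4, 85/4]
Swap R2 ↔ R3
R4 ← R4 − (1/2)·R2: [0, 0, 9/2, 15/2, -63/2]
R5 ← R5 − (1/6)·R2: [0, 0, -9, -15, 63]
R4 ← R4 + (3)·R3: [0, 0, 0, 0, 0]
R5 ← R5 − (6)·R3: [0, 0, 0, 0, 0]
The echelon form has 3 nonzero rows, and every pivot lies in the first 4 columns, so rank(M) = rank([M|b]) = 3.
The system is consistent.
Free variables = (unknowns) − (rank) = 4 − 3 = 1.

1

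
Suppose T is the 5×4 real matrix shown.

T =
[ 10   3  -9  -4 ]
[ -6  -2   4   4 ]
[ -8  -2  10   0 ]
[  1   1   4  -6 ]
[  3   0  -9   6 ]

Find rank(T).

Row reduce to echelon form.
R2 ← R2 + (3/5)·R1: [0, -1/5, -7/5, 8/5]
R3 ← R3 + (4/5)·R1: [0, 2/5, 14/5, -16/5]
R4 ← R4 − (1/10)·R1: [0, 7/10, 49/10, -28/5]
R5 ← R5 − (3/10)·R1: [0, -9/10, -63/10, 36/5]
R3 ← R3 + (2)·R2: [0, 0, 0, 0]
R4 ← R4 + (7/2)·R2: [0, 0, 0, 0]
R5 ← R5 − (9/2)·R2: [0, 0, 0, 0]
Echelon form has 2 nonzero rows, so rank(T) = 2.

2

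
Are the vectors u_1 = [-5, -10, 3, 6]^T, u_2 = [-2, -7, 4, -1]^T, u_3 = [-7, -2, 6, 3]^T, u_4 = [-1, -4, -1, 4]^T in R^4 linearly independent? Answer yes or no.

no

Form the matrix with these vectors as rows and row reduce.
R2 ← R2 − (2/5)·R1: [0, -3, 14/5, -17/5]
R3 ← R3 − (7/5)·R1: [0, 12, 9/5, -27/5]
R4 ← R4 − (1/5)·R1: [0, -2, -8/5, 14/5]
R3 ← R3 + (4)·R2: [0, 0, 13, -19]
R4 ← R4 − (2/3)·R2: [0, 0, -52/15, 76/15]
R4 ← R4 + (4/15)·R3: [0, 0, 0, 0]
3 nonzero rows, so the 4 vectors span a space of dimension 3.
Since 3 < 4, the vectors are linearly dependent.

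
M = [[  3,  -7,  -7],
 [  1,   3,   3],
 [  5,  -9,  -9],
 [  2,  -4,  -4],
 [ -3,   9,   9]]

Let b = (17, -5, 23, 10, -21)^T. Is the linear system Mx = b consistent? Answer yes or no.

yes

Row reduce the augmented matrix [M | b].
R2 ← R2 − (1/3)·R1: [0, 16/3, 16/3, -32/3]
R3 ← R3 − (5/3)·R1: [0, 8/3, 8/3, -16/3]
R4 ← R4 − (2/3)·R1: [0, 2/3, 2/3, -4/3]
R5 ← R5 + R1: [0, 2, 2, -4]
R3 ← R3 − (1/2)·R2: [0, 0, 0, 0]
R4 ← R4 − (1/8)·R2: [0, 0, 0, 0]
R5 ← R5 − (3/8)·R2: [0, 0, 0, 0]
The echelon form has 2 nonzero rows, and every pivot lies in the first 3 columns, so rank(M) = rank([M|b]) = 2.
The system is consistent.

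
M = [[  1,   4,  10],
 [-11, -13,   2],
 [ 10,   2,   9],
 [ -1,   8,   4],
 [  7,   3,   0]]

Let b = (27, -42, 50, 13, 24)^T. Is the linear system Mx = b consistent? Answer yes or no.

Row reduce the augmented matrix [M | b].
R2 ← R2 + (11)·R1: [0, 31, 112, 255]
R3 ← R3 − (10)·R1: [0, -38, -91, -220]
R4 ← R4 + R1: [0, 12, 14, 40]
R5 ← R5 − (7)·R1: [0, -25, -70, -165]
R3 ← R3 + (38/31)·R2: [0, 0, 1435/31, 2870/31]
R4 ← R4 − (12/31)·R2: [0, 0, -910/31, -1820/31]
R5 ← R5 + (25/31)·R2: [0, 0, 630/31, 1260/31]
R4 ← R4 + (26/41)·R3: [0, 0, 0, 0]
R5 ← R5 − (18/41)·R3: [0, 0, 0, 0]
The echelon form has 3 nonzero rows, and every pivot lies in the first 3 columns, so rank(M) = rank([M|b]) = 3.
The system is consistent.

yes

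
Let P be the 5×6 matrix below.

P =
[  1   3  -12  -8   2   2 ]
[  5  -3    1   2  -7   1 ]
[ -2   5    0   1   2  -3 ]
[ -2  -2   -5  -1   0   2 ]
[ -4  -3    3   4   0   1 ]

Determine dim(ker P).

Row reduce to echelon form.
R2 ← R2 − (5)·R1: [0, -18, 61, 42, -17, -9]
R3 ← R3 + (2)·R1: [0, 11, -24, -15, 6, 1]
R4 ← R4 + (2)·R1: [0, 4, -29, -17, 4, 6]
R5 ← R5 + (4)·R1: [0, 9, -45, -28, 8, 9]
R3 ← R3 + (11/18)·R2: [0, 0, 239/18, 32/3, -79/18, -9/2]
R4 ← R4 + (2/9)·R2: [0, 0, -139/9, -23/3, 2/9, 4]
R5 ← R5 + (1/2)·R2: [0, 0, -29/2, -7, -1/2, 9/2]
R4 ← R4 + (278/239)·R3: [0, 0, 0, 1133/239, -1167/239, -295/239]
R5 ← R5 + (261/239)·R3: [0, 0, 0, 1111/239, -1265/239, -99/239]
R5 ← R5 − (101/103)·R4: [0, 0, 0, 0, -52/103, 82/103]
5 nonzero rows, so rank(P) = 5.
P has 6 columns; by rank–nullity, nullity = 6 − 5 = 1.

1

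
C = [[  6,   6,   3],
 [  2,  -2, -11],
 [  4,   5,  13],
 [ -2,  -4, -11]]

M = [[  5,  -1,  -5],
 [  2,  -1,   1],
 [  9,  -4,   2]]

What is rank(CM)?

First compute CM:
[[ 69, -24, -18],
 [-93,  44, -34],
 [147, -61,  11],
 [-117,  50, -16]]
Now row reduce the product.
R2 ← R2 + (31/23)·R1: [0, 268/23, -1340/23]
R3 ← R3 − (49/23)·R1: [0, -227/23, 1135/23]
R4 ← R4 + (39/23)·R1: [0, 214/23, -1070/23]
R3 ← R3 + (227/268)·R2: [0, 0, 0]
R4 ← R4 − (107/134)·R2: [0, 0, 0]
2 nonzero rows, so rank(CM) = 2.

2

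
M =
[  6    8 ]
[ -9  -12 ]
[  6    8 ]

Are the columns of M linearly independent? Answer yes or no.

no

Row reduce M to echelon form.
R2 ← R2 + (3/2)·R1: [0, 0]
R3 ← R3 − R1: [0, 0]
1 pivot among 2 columns.
Only 1 < 2 pivot columns, so the columns are linearly dependent.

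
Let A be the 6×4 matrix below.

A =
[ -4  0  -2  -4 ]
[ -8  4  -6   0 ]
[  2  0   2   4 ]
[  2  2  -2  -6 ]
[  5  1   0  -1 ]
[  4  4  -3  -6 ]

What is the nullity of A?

Row reduce to echelon form.
R2 ← R2 − (2)·R1: [0, 4, -2, 8]
R3 ← R3 + (1/2)·R1: [0, 0, 1, 2]
R4 ← R4 + (1/2)·R1: [0, 2, -3, -8]
R5 ← R5 + (5/4)·R1: [0, 1, -5/2, -6]
R6 ← R6 + R1: [0, 4, -5, -10]
R4 ← R4 − (1/2)·R2: [0, 0, -2, -12]
R5 ← R5 − (1/4)·R2: [0, 0, -2, -8]
R6 ← R6 − R2: [0, 0, -3, -18]
R4 ← R4 + (2)·R3: [0, 0, 0, -8]
R5 ← R5 + (2)·R3: [0, 0, 0, -4]
R6 ← R6 + (3)·R3: [0, 0, 0, -12]
R5 ← R5 − (1/2)·R4: [0, 0, 0, 0]
R6 ← R6 − (3/2)·R4: [0, 0, 0, 0]
4 nonzero rows, so rank(A) = 4.
A has 4 columns; by rank–nullity, nullity = 4 − 4 = 0.

0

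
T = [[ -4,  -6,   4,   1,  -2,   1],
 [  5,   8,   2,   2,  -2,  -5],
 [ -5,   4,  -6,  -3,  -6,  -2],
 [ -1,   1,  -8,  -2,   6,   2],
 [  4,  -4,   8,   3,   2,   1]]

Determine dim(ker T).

2

Row reduce to echelon form.
R2 ← R2 + (5/4)·R1: [0, 1/2, 7, 13/4, -9/2, -15/4]
R3 ← R3 − (5/4)·R1: [0, 23/2, -11, -17/4, -7/2, -13/4]
R4 ← R4 − (1/4)·R1: [0, 5/2, -9, -9/4, 13/2, 7/4]
R5 ← R5 + R1: [0, -10, 12, 4, 0, 2]
R3 ← R3 − (23)·R2: [0, 0, -172, -79, 100, 83]
R4 ← R4 − (5)·R2: [0, 0, -44, -37/2, 29, 41/2]
R5 ← R5 + (20)·R2: [0, 0, 152, 69, -90, -73]
R4 ← R4 − (11/43)·R3: [0, 0, 0, 147/86, 147/43, -63/86]
R5 ← R5 + (38/43)·R3: [0, 0, 0, -35/43, -70/43, 15/43]
R5 ← R5 + (10/21)·R4: [0, 0, 0, 0, 0, 0]
4 nonzero rows, so rank(T) = 4.
T has 6 columns; by rank–nullity, nullity = 6 − 4 = 2.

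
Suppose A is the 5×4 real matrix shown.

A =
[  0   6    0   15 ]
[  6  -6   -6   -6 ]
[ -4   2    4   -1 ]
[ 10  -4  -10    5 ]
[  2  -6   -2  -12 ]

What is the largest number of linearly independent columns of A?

Row reduce to echelon form.
Swap R1 ↔ R2
R3 ← R3 + (2/3)·R1: [0, -2, 0, -5]
R4 ← R4 − (5/3)·R1: [0, 6, 0, 15]
R5 ← R5 − (1/3)·R1: [0, -4, 0, -10]
R3 ← R3 + (1/3)·R2: [0, 0, 0, 0]
R4 ← R4 − R2: [0, 0, 0, 0]
R5 ← R5 + (2/3)·R2: [0, 0, 0, 0]
Echelon form has 2 nonzero rows, so rank(A) = 2.
The rank gives the maximum number of linearly independent columns: 2.

2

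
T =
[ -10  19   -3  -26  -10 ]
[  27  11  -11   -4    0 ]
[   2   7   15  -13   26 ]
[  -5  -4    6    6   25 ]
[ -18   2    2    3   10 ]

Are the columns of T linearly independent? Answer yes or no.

yes

Row reduce T to echelon form.
R2 ← R2 + (27/10)·R1: [0, 623/10, -191/10, -371/5, -27]
R3 ← R3 + (1/5)·R1: [0, 54/5, 72/5, -91/5, 24]
R4 ← R4 − (1/2)·R1: [0, -27/2, 15/2, 19, 30]
R5 ← R5 − (9/5)·R1: [0, -161/5, 37/5, 249/5, 28]
R3 ← R3 − (108/623)·R2: [0, 0, 11034/623, -475/89, 17868/623]
R4 ← R4 + (135/623)·R2: [0, 0, 2094/623, 260/89, 15045/623]
R5 ← R5 + (46/89)·R2: [0, 0, -220/89, 1019/89, 1250/89]
R4 ← R4 − (349/1839)·R3: [0, 0, 0, 7235/1839, 11467/613]
R5 ← R5 + (770/5517)·R3: [0, 0, 0, 59057/5517, 33190/1839]
R5 ← R5 − (59057/21705)·R4: [0, 0, 0, 0, -237671/7235]
5 pivots among 5 columns.
Every column is a pivot column, so the columns are linearly independent.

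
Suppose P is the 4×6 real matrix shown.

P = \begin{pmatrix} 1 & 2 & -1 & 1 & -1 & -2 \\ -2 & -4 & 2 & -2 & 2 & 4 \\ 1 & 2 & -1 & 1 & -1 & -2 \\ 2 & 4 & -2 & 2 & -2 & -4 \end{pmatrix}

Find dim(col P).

1

Row reduce to echelon form.
R2 ← R2 + (2)·R1: [0, 0, 0, 0, 0, 0]
R3 ← R3 − R1: [0, 0, 0, 0, 0, 0]
R4 ← R4 − (2)·R1: [0, 0, 0, 0, 0, 0]
Echelon form has 1 nonzero row, so rank(P) = 1.
The column space has dimension equal to the rank: 1.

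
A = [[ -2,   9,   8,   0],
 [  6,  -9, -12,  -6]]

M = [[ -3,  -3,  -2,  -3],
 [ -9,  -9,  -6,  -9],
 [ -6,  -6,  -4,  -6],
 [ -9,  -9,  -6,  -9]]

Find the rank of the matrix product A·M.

First compute AM:
[[-123, -123, -82, -123],
 [189, 189, 126, 189]]
Now row reduce the product.
R2 ← R2 + (63/41)·R1: [0, 0, 0, 0]
1 nonzero row, so rank(AM) = 1.

1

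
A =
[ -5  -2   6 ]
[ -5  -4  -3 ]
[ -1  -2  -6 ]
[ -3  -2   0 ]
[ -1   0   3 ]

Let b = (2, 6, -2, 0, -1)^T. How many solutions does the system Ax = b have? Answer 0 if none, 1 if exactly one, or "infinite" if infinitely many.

Row reduce the augmented matrix [A | b].
R2 ← R2 − R1: [0, -2, -9, 4]
R3 ← R3 − (1/5)·R1: [0, -8/5, -36/5, -12/5]
R4 ← R4 − (3/5)·R1: [0, -4/5, -18/5, -6/5]
R5 ← R5 − (1/5)·R1: [0, 2/5, 9/5, -7/5]
R3 ← R3 − (4/5)·R2: [0, 0, 0, -28/5]
R4 ← R4 − (2/5)·R2: [0, 0, 0, -14/5]
R5 ← R5 + (1/5)·R2: [0, 0, 0, -3/5]
R4 ← R4 − (1/2)·R3: [0, 0, 0, 0]
R5 ← R5 − (3/28)·R3: [0, 0, 0, 0]
The echelon form has 3 nonzero rows; the last pivot sits in the augmented column, so rank(A) = 2 but rank([A|b]) = 3.
Since the ranks differ, the system is inconsistent.
It has no solutions.

0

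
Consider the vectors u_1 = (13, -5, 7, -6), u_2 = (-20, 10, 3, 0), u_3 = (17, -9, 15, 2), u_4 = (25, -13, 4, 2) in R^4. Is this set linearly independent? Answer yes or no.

no

Form the matrix with these vectors as rows and row reduce.
R2 ← R2 + (20/13)·R1: [0, 30/13, 179/13, -120/13]
R3 ← R3 − (17/13)·R1: [0, -32/13, 76/13, 128/13]
R4 ← R4 − (25/13)·R1: [0, -44/13, -123/13, 176/13]
R3 ← R3 + (16/15)·R2: [0, 0, 308/15, 0]
R4 ← R4 + (22/15)·R2: [0, 0, 161/15, 0]
R4 ← R4 − (23/44)·R3: [0, 0, 0, 0]
3 nonzero rows, so the 4 vectors span a space of dimension 3.
Since 3 < 4, the vectors are linearly dependent.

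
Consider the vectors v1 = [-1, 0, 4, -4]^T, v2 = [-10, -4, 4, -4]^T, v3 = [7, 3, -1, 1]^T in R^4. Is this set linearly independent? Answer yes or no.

Form the matrix with these vectors as rows and row reduce.
R2 ← R2 − (10)·R1: [0, -4, -36, 36]
R3 ← R3 + (7)·R1: [0, 3, 27, -27]
R3 ← R3 + (3/4)·R2: [0, 0, 0, 0]
2 nonzero rows, so the 3 vectors span a space of dimension 2.
Since 2 < 3, the vectors are linearly dependent.

no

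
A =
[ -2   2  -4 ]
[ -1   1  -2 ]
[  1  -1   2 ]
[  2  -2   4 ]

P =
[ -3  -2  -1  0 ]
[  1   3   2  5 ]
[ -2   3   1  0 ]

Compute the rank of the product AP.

First compute AP:
[[ 16,  -2,   2,  10],
 [  8,  -1,   1,   5],
 [ -8,   1,  -1,  -5],
 [-16,   2,  -2, -10]]
Now row reduce the product.
R2 ← R2 − (1/2)·R1: [0, 0, 0, 0]
R3 ← R3 + (1/2)·R1: [0, 0, 0, 0]
R4 ← R4 + R1: [0, 0, 0, 0]
1 nonzero row, so rank(AP) = 1.

1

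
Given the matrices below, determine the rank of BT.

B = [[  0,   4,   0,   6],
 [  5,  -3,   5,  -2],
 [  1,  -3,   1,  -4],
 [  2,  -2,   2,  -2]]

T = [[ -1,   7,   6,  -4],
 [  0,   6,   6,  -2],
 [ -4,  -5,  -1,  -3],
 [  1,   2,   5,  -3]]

First compute BT:
[[  6,  36,  54, -26],
 [-27, -12,  -3, -23],
 [ -9, -24, -33,  11],
 [-12, -12, -12,  -4]]
Now row reduce the product.
R2 ← R2 + (9/2)·R1: [0, 150, 240, -140]
R3 ← R3 + (3/2)·R1: [0, 30, 48, -28]
R4 ← R4 + (2)·R1: [0, 60, 96, -56]
R3 ← R3 − (1/5)·R2: [0, 0, 0, 0]
R4 ← R4 − (2/5)·R2: [0, 0, 0, 0]
2 nonzero rows, so rank(BT) = 2.

2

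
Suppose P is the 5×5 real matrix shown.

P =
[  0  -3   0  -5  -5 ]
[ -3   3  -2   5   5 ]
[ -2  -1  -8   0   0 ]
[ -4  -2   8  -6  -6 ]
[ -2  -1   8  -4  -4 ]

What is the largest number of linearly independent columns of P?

Row reduce to echelon form.
Swap R1 ↔ R2
R3 ← R3 − (2/3)·R1: [0, -3, -20/3, -10/3, -10/3]
R4 ← R4 − (4/3)·R1: [0, -6, 32/3, -38/3, -38/3]
R5 ← R5 − (2/3)·R1: [0, -3, 28/3, -22/3, -22/3]
R3 ← R3 − R2: [0, 0, -20/3, 5/3, 5/3]
R4 ← R4 − (2)·R2: [0, 0, 32/3, -8/3, -8/3]
R5 ← R5 − R2: [0, 0, 28/3, -7/3, -7/3]
R4 ← R4 + (8/5)·R3: [0, 0, 0, 0, 0]
R5 ← R5 + (7/5)·R3: [0, 0, 0, 0, 0]
Echelon form has 3 nonzero rows, so rank(P) = 3.
The rank gives the maximum number of linearly independent columns: 3.

3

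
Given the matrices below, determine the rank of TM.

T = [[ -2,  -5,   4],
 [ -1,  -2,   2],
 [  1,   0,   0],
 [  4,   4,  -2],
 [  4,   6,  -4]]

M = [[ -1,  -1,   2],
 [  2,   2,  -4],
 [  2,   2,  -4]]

First compute TM:
[[  0,   0,   0],
 [  1,   1,  -2],
 [ -1,  -1,   2],
 [  0,   0,   0],
 [  0,   0,   0]]
Now row reduce the product.
Swap R1 ↔ R2
R3 ← R3 + R1: [0, 0, 0]
1 nonzero row, so rank(TM) = 1.

1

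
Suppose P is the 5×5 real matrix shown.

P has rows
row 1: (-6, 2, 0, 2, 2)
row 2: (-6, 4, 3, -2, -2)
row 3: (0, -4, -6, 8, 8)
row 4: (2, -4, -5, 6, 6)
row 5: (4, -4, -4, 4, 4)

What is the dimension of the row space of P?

2

Row reduce to echelon form.
R2 ← R2 − R1: [0, 2, 3, -4, -4]
R4 ← R4 + (1/3)·R1: [0, -10/3, -5, 20/3, 20/3]
R5 ← R5 + (2/3)·R1: [0, -8/3, -4, 16/3, 16/3]
R3 ← R3 + (2)·R2: [0, 0, 0, 0, 0]
R4 ← R4 + (5/3)·R2: [0, 0, 0, 0, 0]
R5 ← R5 + (4/3)·R2: [0, 0, 0, 0, 0]
Echelon form has 2 nonzero rows, so rank(P) = 2.
The row space has dimension equal to the rank: 2.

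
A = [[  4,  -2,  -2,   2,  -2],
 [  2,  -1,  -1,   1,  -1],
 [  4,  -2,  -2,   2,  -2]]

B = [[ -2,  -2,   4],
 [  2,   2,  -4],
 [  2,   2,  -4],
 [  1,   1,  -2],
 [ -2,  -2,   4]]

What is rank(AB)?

First compute AB:
[[-10, -10,  20],
 [ -5,  -5,  10],
 [-10, -10,  20]]
Now row reduce the product.
R2 ← R2 − (1/2)·R1: [0, 0, 0]
R3 ← R3 − R1: [0, 0, 0]
1 nonzero row, so rank(AB) = 1.

1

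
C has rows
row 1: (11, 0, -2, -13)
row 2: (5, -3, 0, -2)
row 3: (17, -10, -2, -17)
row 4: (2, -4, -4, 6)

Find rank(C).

4

Row reduce to echelon form.
R2 ← R2 − (5/11)·R1: [0, -3, 10/11, 43/11]
R3 ← R3 − (17/11)·R1: [0, -10, 12/11, 34/11]
R4 ← R4 − (2/11)·R1: [0, -4, -40/11, 92/11]
R3 ← R3 − (10/3)·R2: [0, 0, -64/33, -328/33]
R4 ← R4 − (4/3)·R2: [0, 0, -160/33, 104/33]
R4 ← R4 − (5/2)·R3: [0, 0, 0, 28]
Echelon form has 4 nonzero rows, so rank(C) = 4.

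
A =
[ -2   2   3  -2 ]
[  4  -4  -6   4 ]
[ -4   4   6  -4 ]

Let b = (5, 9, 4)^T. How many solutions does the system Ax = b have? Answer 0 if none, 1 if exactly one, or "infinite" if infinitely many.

Row reduce the augmented matrix [A | b].
R2 ← R2 + (2)·R1: [0, 0, 0, 0, 19]
R3 ← R3 − (2)·R1: [0, 0, 0, 0, -6]
R3 ← R3 + (6/19)·R2: [0, 0, 0, 0, 0]
The echelon form has 2 nonzero rows; the last pivot sits in the augmented column, so rank(A) = 1 but rank([A|b]) = 2.
Since the ranks differ, the system is inconsistent.
It has no solutions.

0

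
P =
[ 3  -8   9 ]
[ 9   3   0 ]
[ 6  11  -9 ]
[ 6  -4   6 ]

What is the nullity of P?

1

Row reduce to echelon form.
R2 ← R2 − (3)·R1: [0, 27, -27]
R3 ← R3 − (2)·R1: [0, 27, -27]
R4 ← R4 − (2)·R1: [0, 12, -12]
R3 ← R3 − R2: [0, 0, 0]
R4 ← R4 − (4/9)·R2: [0, 0, 0]
2 nonzero rows, so rank(P) = 2.
P has 3 columns; by rank–nullity, nullity = 3 − 2 = 1.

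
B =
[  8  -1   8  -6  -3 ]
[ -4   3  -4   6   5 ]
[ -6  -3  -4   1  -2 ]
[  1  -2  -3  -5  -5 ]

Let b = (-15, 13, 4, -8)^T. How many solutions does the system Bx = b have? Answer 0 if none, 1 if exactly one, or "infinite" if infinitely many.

Row reduce the augmented matrix [B | b].
R2 ← R2 + (1/2)·R1: [0, 5/2, 0, 3, 7/2, 11/2]
R3 ← R3 + (3/4)·R1: [0, -15/4, 2, -7/2, -17/4, -29/4]
R4 ← R4 − (1/8)·R1: [0, -15/8, -4, -17/4, -37/8, -49/8]
R3 ← R3 + (3/2)·R2: [0, 0, 2, 1, 1, 1]
R4 ← R4 + (3/4)·R2: [0, 0, -4, -2, -2, -2]
R4 ← R4 + (2)·R3: [0, 0, 0, 0, 0, 0]
The echelon form has 3 nonzero rows, and every pivot lies in the first 5 columns, so rank(B) = rank([B|b]) = 3.
The system is consistent.
rank = 3 < 5 unknowns, so there are infinitely many solutions.

infinite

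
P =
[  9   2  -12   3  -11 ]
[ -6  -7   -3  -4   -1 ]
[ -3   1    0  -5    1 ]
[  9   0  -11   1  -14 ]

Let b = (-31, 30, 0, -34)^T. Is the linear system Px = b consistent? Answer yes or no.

Row reduce the augmented matrix [P | b].
R2 ← R2 + (2/3)·R1: [0, -17/3, -11, -2, -25/3, 28/3]
R3 ← R3 + (1/3)·R1: [0, 5/3, -4, -4, -8/3, -31/3]
R4 ← R4 − R1: [0, -2, 1, -2, -3, -3]
R3 ← R3 + (5/17)·R2: [0, 0, -123/17, -78/17, -87/17, -129/17]
R4 ← R4 − (6/17)·R2: [0, 0, 83/17, -22/17, -1/17, -107/17]
R4 ← R4 + (83/123)·R3: [0, 0, 0, -180/41, -144/41, -468/41]
The echelon form has 4 nonzero rows, and every pivot lies in the first 5 columns, so rank(P) = rank([P|b]) = 4.
The system is consistent.

yes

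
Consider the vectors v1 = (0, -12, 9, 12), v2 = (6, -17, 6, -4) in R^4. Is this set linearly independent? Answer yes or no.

yes

Form the matrix with these vectors as rows and row reduce.
Swap R1 ↔ R2
2 nonzero rows, so the 2 vectors span a space of dimension 2.
Since 2 = 2, the vectors are linearly independent.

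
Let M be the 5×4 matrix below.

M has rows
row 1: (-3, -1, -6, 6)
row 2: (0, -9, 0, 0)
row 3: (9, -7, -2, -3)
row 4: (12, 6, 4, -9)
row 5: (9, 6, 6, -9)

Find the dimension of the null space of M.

1

Row reduce to echelon form.
R3 ← R3 + (3)·R1: [0, -10, -20, 15]
R4 ← R4 + (4)·R1: [0, 2, -20, 15]
R5 ← R5 + (3)·R1: [0, 3, -12, 9]
R3 ← R3 − (10/9)·R2: [0, 0, -20, 15]
R4 ← R4 + (2/9)·R2: [0, 0, -20, 15]
R5 ← R5 + (1/3)·R2: [0, 0, -12, 9]
R4 ← R4 − R3: [0, 0, 0, 0]
R5 ← R5 − (3/5)·R3: [0, 0, 0, 0]
3 nonzero rows, so rank(M) = 3.
M has 4 columns; by rank–nullity, nullity = 4 − 3 = 1.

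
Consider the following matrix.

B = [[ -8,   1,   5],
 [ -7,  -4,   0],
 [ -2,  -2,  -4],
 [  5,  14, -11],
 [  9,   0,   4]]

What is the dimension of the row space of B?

3

Row reduce to echelon form.
R2 ← R2 − (7/8)·R1: [0, -39/8, -35/8]
R3 ← R3 − (1/4)·R1: [0, -9/4, -21/4]
R4 ← R4 + (5/8)·R1: [0, 117/8, -63/8]
R5 ← R5 + (9/8)·R1: [0, 9/8, 77/8]
R3 ← R3 − (6/13)·R2: [0, 0, -42/13]
R4 ← R4 + (3)·R2: [0, 0, -21]
R5 ← R5 + (3/13)·R2: [0, 0, 112/13]
R4 ← R4 − (13/2)·R3: [0, 0, 0]
R5 ← R5 + (8/3)·R3: [0, 0, 0]
Echelon form has 3 nonzero rows, so rank(B) = 3.
The row space has dimension equal to the rank: 3.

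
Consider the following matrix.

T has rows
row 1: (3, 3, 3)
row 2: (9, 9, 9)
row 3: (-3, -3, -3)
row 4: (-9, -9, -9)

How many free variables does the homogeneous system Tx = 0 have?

Row reduce to echelon form.
R2 ← R2 − (3)·R1: [0, 0, 0]
R3 ← R3 + R1: [0, 0, 0]
R4 ← R4 + (3)·R1: [0, 0, 0]
1 nonzero row, so rank(T) = 1.
T has 3 columns; by rank–nullity, nullity = 3 − 1 = 2.

2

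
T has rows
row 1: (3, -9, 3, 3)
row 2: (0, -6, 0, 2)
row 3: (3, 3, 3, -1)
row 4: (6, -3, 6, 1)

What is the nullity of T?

2

Row reduce to echelon form.
R3 ← R3 − R1: [0, 12, 0, -4]
R4 ← R4 − (2)·R1: [0, 15, 0, -5]
R3 ← R3 + (2)·R2: [0, 0, 0, 0]
R4 ← R4 + (5/2)·R2: [0, 0, 0, 0]
2 nonzero rows, so rank(T) = 2.
T has 4 columns; by rank–nullity, nullity = 4 − 2 = 2.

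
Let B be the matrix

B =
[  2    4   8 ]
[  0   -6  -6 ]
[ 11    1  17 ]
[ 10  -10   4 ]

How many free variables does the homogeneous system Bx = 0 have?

Row reduce to echelon form.
R3 ← R3 − (11/2)·R1: [0, -21, -27]
R4 ← R4 − (5)·R1: [0, -30, -36]
R3 ← R3 − (7/2)·R2: [0, 0, -6]
R4 ← R4 − (5)·R2: [0, 0, -6]
R4 ← R4 − R3: [0, 0, 0]
3 nonzero rows, so rank(B) = 3.
B has 3 columns; by rank–nullity, nullity = 3 − 3 = 0.

0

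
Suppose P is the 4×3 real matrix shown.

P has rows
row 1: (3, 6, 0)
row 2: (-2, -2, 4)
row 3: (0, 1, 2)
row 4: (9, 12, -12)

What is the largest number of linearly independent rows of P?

2

Row reduce to echelon form.
R2 ← R2 + (2/3)·R1: [0, 2, 4]
R4 ← R4 − (3)·R1: [0, -6, -12]
R3 ← R3 − (1/2)·R2: [0, 0, 0]
R4 ← R4 + (3)·R2: [0, 0, 0]
Echelon form has 2 nonzero rows, so rank(P) = 2.
The rank gives the maximum number of linearly independent rows: 2.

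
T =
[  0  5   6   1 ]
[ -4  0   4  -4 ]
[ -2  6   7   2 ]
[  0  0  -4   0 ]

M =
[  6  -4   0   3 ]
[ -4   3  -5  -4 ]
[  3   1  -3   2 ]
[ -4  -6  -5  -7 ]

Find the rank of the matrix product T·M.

First compute TM:
[[ -6,  15, -48, -15],
 [  4,  44,   8,  24],
 [-23,  21, -61, -30],
 [-12,  -4,  12,  -8]]
Now row reduce the product.
R2 ← R2 + (2/3)·R1: [0, 54, -24, 14]
R3 ← R3 − (23/6)·R1: [0, -73/2, 123, 55/2]
R4 ← R4 − (2)·R1: [0, -34, 108, 22]
R3 ← R3 + (73/108)·R2: [0, 0, 961/9, 998/27]
R4 ← R4 + (17/27)·R2: [0, 0, 836/9, 832/27]
R4 ← R4 − (836/961)·R3: [0, 0, 0, -1288/961]
4 nonzero rows, so rank(TM) = 4.

4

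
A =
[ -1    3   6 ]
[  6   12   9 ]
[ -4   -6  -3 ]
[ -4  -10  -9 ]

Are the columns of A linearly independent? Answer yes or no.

Row reduce A to echelon form.
R2 ← R2 + (6)·R1: [0, 30, 45]
R3 ← R3 − (4)·R1: [0, -18, -27]
R4 ← R4 − (4)·R1: [0, -22, -33]
R3 ← R3 + (3/5)·R2: [0, 0, 0]
R4 ← R4 + (11/15)·R2: [0, 0, 0]
2 pivots among 3 columns.
Only 2 < 3 pivot columns, so the columns are linearly dependent.

no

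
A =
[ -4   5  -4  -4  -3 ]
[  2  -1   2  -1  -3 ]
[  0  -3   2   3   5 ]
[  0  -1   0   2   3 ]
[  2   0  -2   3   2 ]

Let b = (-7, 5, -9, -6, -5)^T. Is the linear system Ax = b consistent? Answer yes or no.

Row reduce the augmented matrix [A | b].
R2 ← R2 + (1/2)·R1: [0, 3/2, 0, -3, -9/2, 3/2]
R5 ← R5 + (1/2)·R1: [0, 5/2, -4, 1, 1/2, -17/2]
R3 ← R3 + (2)·R2: [0, 0, 2, -3, -4, -6]
R4 ← R4 + (2/3)·R2: [0, 0, 0, 0, 0, -5]
R5 ← R5 − (5/3)·R2: [0, 0, -4, 6, 8, -11]
R5 ← R5 + (2)·R3: [0, 0, 0, 0, 0, -23]
R5 ← R5 − (23/5)·R4: [0, 0, 0, 0, 0, 0]
The echelon form has 4 nonzero rows; the last pivot sits in the augmented column, so rank(A) = 3 but rank([A|b]) = 4.
Since the ranks differ, the system is inconsistent.

no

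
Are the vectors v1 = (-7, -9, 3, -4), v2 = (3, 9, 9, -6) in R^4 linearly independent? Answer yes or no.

Form the matrix with these vectors as rows and row reduce.
R2 ← R2 + (3/7)·R1: [0, 36/7, 72/7, -54/7]
2 nonzero rows, so the 2 vectors span a space of dimension 2.
Since 2 = 2, the vectors are linearly independent.

yes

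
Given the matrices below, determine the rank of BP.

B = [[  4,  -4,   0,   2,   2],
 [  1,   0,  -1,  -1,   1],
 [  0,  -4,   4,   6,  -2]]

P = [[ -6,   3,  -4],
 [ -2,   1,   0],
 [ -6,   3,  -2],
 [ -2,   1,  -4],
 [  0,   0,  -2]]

2

First compute BP:
[[-20,  10, -28],
 [  2,  -1,   0],
 [-28,  14, -28]]
Now row reduce the product.
R2 ← R2 + (1/10)·R1: [0, 0, -14/5]
R3 ← R3 − (7/5)·R1: [0, 0, 56/5]
R3 ← R3 + (4)·R2: [0, 0, 0]
2 nonzero rows, so rank(BP) = 2.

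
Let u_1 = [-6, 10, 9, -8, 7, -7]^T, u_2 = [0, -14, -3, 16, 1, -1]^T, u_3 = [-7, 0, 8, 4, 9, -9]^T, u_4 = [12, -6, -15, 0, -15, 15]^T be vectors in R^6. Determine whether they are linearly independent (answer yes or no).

no

Form the matrix with these vectors as rows and row reduce.
R3 ← R3 − (7/6)·R1: [0, -35/3, -5/2, 40/3, 5/6, -5/6]
R4 ← R4 + (2)·R1: [0, 14, 3, -16, -1, 1]
R3 ← R3 − (5/6)·R2: [0, 0, 0, 0, 0, 0]
R4 ← R4 + R2: [0, 0, 0, 0, 0, 0]
2 nonzero rows, so the 4 vectors span a space of dimension 2.
Since 2 < 4, the vectors are linearly dependent.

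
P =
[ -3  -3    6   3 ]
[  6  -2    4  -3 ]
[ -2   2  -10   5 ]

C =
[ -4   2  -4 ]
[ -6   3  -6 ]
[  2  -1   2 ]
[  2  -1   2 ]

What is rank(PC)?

First compute PC:
[[ 48, -24,  48],
 [-10,   5, -10],
 [-14,   7, -14]]
Now row reduce the product.
R2 ← R2 + (5/24)·R1: [0, 0, 0]
R3 ← R3 + (7/24)·R1: [0, 0, 0]
1 nonzero row, so rank(PC) = 1.

1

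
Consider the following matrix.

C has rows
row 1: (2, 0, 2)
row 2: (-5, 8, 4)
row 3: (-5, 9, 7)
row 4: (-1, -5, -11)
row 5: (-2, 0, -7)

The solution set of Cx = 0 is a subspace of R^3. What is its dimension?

0

Row reduce to echelon form.
R2 ← R2 + (5/2)·R1: [0, 8, 9]
R3 ← R3 + (5/2)·R1: [0, 9, 12]
R4 ← R4 + (1/2)·R1: [0, -5, -10]
R5 ← R5 + R1: [0, 0, -5]
R3 ← R3 − (9/8)·R2: [0, 0, 15/8]
R4 ← R4 + (5/8)·R2: [0, 0, -35/8]
R4 ← R4 + (7/3)·R3: [0, 0, 0]
R5 ← R5 + (8/3)·R3: [0, 0, 0]
3 nonzero rows, so rank(C) = 3.
C has 3 columns; by rank–nullity, nullity = 3 − 3 = 0.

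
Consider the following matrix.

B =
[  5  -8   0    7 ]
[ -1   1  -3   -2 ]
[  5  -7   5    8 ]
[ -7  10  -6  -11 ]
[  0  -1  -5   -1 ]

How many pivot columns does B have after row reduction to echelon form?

2

Row reduce to echelon form.
R2 ← R2 + (1/5)·R1: [0, -3/5, -3, -3/5]
R3 ← R3 − R1: [0, 1, 5, 1]
R4 ← R4 + (7/5)·R1: [0, -6/5, -6, -6/5]
R3 ← R3 + (5/3)·R2: [0, 0, 0, 0]
R4 ← R4 − (2)·R2: [0, 0, 0, 0]
R5 ← R5 − (5/3)·R2: [0, 0, 0, 0]
Echelon form has 2 nonzero rows, so rank(B) = 2.
Each nonzero row contributes one pivot column: 2 pivot columns.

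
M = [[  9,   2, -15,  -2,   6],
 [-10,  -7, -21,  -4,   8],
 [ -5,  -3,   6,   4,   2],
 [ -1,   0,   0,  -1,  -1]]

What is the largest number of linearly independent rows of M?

Row reduce to echelon form.
R2 ← R2 + (10/9)·R1: [0, -43/9, -113/3, -56/9, 44/3]
R3 ← R3 + (5/9)·R1: [0, -17/9, -7/3, 26/9, 16/3]
R4 ← R4 + (1/9)·R1: [0, 2/9, -5/3, -11/9, -1/3]
R3 ← R3 − (17/43)·R2: [0, 0, 540/43, 230/43, -20/43]
R4 ← R4 + (2/43)·R2: [0, 0, -147/43, -65/43, 15/43]
R4 ← R4 + (49/180)·R3: [0, 0, 0, -1/18, 2/9]
Echelon form has 4 nonzero rows, so rank(M) = 4.
The rank gives the maximum number of linearly independent rows: 4.

4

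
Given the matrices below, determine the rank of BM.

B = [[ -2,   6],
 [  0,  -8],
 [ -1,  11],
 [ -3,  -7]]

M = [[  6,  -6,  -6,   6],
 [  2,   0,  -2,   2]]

First compute BM:
[[  0,  12,   0,   0],
 [-16,   0,  16, -16],
 [ 16,   6, -16,  16],
 [-32,  18,  32, -32]]
Now row reduce the product.
Swap R1 ↔ R2
R3 ← R3 + R1: [0, 6, 0, 0]
R4 ← R4 − (2)·R1: [0, 18, 0, 0]
R3 ← R3 − (1/2)·R2: [0, 0, 0, 0]
R4 ← R4 − (3/2)·R2: [0, 0, 0, 0]
2 nonzero rows, so rank(BM) = 2.

2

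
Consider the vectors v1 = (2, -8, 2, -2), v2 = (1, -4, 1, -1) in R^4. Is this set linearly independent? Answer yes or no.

no

Form the matrix with these vectors as rows and row reduce.
R2 ← R2 − (1/2)·R1: [0, 0, 0, 0]
1 nonzero row, so the 2 vectors span a space of dimension 1.
Since 1 < 2, the vectors are linearly dependent.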